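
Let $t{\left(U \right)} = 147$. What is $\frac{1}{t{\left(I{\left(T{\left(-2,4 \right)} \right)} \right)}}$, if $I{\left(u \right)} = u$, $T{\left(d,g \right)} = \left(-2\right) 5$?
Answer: $\frac{1}{147} \approx 0.0068027$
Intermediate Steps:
$T{\left(d,g \right)} = -10$
$\frac{1}{t{\left(I{\left(T{\left(-2,4 \right)} \right)} \right)}} = \frac{1}{147}$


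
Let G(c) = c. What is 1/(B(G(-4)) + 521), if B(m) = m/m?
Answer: 1/522 ≈ 0.0019157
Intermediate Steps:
B(m) = 1
1/(B(G(-4)) + 521) = 1/(1 + 521) = 1/522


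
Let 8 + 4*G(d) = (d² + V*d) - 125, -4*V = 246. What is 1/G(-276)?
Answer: 4/93017 ≈ 4.3003e-5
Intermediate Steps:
V = -123/2 (V = -¼*246 = -123/2 ≈ -61.500)
G(d) = -133/4 - 123*d/8 + d²/4 (G(d) = -2 + ((d² - 123*d/2) - 125)/4 = -2 + (-125 + d² - 123*d/2)/4 = -2 + (-125/4 - 123*d/8 + d²/4) = -133/4 - 123*d/8 + d²/4)
1/G(-276) = 1/(-133/4 - 123/8*(-276) + (¼)*(-276)²) = 1/(-133/4 + 8487/2 + (¼)*76176) = 1/(-133/4 + 8487/2 + 19044) = 1/(93017/4) = 4/93017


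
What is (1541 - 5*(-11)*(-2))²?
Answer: 2047761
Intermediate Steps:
(1541 - 5*(-11)*(-2))² = (1541 + 55*(-2))² = (1541 - 110)² = 1431² = 2047761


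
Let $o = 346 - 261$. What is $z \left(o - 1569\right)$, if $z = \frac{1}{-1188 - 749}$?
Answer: $\frac{1484}{1937} \approx 0.76613$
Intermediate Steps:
$o = 85$
$z = - \frac{1}{1937}$ ($z = \frac{1}{-1937} = - \frac{1}{1937} \approx -0.00051626$)
$z \left(o - 1569\right) = - \frac{85 - 1569}{1937} = \left(- \frac{1}{1937}\right) \left(-1484\right) = \frac{1484}{1937}$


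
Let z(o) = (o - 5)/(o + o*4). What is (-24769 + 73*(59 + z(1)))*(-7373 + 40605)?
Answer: -3409669664/5 ≈ -6.8193e+8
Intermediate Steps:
z(o) = (-5 + o)/(5*o) (z(o) = (-5 + o)/(o + 4*o) = (-5 + o)/((5*o)) = (-5 + o)*(1/(5*o)) = (-5 + o)/(5*o))
(-24769 + 73*(59 + z(1)))*(-7373 + 40605) = (-24769 + 73*(59 + (⅕)*(-5 + 1)/1))*(-7373 + 40605) = (-24769 + 73*(59 + (⅕)*1*(-4)))*33232 = (-24769 + 73*(59 - ⅘))*33232 = (-24769 + 73*(291/5))*33232 = (-24769 + 21243/5)*33232 = -102602/5*33232 = -3409669664/5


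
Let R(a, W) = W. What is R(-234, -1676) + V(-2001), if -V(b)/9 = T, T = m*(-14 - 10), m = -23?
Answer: -6644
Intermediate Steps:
T = 552 (T = -23*(-14 - 10) = -23*(-24) = 552)
V(b) = -4968 (V(b) = -9*552 = -4968)
R(-234, -1676) + V(-2001) = -1676 - 4968 = -6644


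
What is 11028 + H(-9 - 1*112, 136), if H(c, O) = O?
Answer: 11164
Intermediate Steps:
11028 + H(-9 - 1*112, 136) = 11028 + 136 = 11164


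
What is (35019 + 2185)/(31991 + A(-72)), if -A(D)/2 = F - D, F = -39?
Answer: 37204/31925 ≈ 1.1654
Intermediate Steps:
A(D) = 78 + 2*D (A(D) = -2*(-39 - D) = 78 + 2*D)
(35019 + 2185)/(31991 + A(-72)) = (35019 + 2185)/(31991 + (78 + 2*(-72))) = 37204/(31991 + (78 - 144)) = 37204/(31991 - 66) = 37204/31925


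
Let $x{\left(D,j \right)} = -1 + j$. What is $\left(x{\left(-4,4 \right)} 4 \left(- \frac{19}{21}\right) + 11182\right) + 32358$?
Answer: $\frac{304704}{7} \approx 43529.0$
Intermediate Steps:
$\left(x{\left(-4,4 \right)} 4 \left(- \frac{19}{21}\right) + 11182\right) + 32358 = \left(\left(-1 + 4\right) 4 \left(- \frac{19}{21}\right) + 11182\right) + 32358 = \left(3 \cdot 4 \left(\left(-19\right) \frac{1}{21}\right) + 11182\right) + 32358 = \left(12 \left(- \frac{19}{21}\right) + 11182\right) + 32358 = \left(- \frac{76}{7} + 11182\right) + 32358 = \frac{78198}{7} + 32358 = \frac{304704}{7}$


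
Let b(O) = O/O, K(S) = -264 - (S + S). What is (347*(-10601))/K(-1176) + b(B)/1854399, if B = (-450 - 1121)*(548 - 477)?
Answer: -2273831292055/1290661704 ≈ -1761.8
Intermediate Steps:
B = -111541 (B = -1571*71 = -111541)
K(S) = -264 - 2*S
b(O) = 1
(347*(-10601))/K(-1176) + b(B)/1854399 = (347*(-10601))/(-264 - 2*(-1176)) + 1/1854399 = -3678547/(-264 + 2352) + 1*(1/1854399) = -3678547/2088 + 1/1854399 = -2273831292055/1290661704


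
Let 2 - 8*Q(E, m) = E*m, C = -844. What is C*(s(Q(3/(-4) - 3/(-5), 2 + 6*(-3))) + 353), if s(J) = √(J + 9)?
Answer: -297932 - 422*√895/5 ≈ -3.0046e+5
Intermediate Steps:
Q(E, m) = ¼ - E*m/8
s(J) = √(9 + J)
C*(s(Q(3/(-4) - 3/(-5), 2 + 6*(-3))) + 353) = -844*(√(9 + (¼ - (3/(-4) - 3/(-5))*(2 + 6*(-3))/8)) + 353) = -844*(√(9 + (¼ - (3*(-¼) - 3*(-⅕))*(2 - 18)/8)) + 353) = -844*(√(9 + (¼ - ⅛*(-¾ + ⅗)*(-16))) + 353) = -844*(√(9 + (¼ - ⅛*(-3/20)*(-16))) + 353) = -844*(√(9 + (¼ - 3/10)) + 353) = -844*(√(9 - 1/20) + 353) = -844*(√(179/20) + 353) = -844*(√895/10 + 353) = -844*(353 + √895/10) = -297932 - 422*√895/5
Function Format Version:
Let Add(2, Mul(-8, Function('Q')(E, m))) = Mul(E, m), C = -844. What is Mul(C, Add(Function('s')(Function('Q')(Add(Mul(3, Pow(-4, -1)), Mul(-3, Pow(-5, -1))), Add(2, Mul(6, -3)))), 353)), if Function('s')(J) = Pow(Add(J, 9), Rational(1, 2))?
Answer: Add(-297932, Mul(Rational(-422, 5), Pow(895, Rational(1, 2)))) ≈ -3.0046e+5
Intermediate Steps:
Function('Q')(E, m) = Add(Rational(1, 4), Mul(Rational(-1, 8), E, m)) (Function('Q')(E, m) = Add(Rational(1, 4), Mul(Rational(-1, 8), Mul(E, m))) = Add(Rational(1, 4), Mul(Rational(-1, 8), E, m)))
Function('s')(J) = Pow(Add(9, J), Rational(1, 2))
Mul(C, Add(Function('s')(Function('Q')(Add(Mul(3, Pow(-4, -1)), Mul(-3, Pow(-5, -1))), Add(2, Mul(6, -3)))), 353)) = Mul(-844, Add(Pow(Add(9, Add(Rational(1, 4), Mul(Rational(-1, 8), Add(Mul(3, Pow(-4, -1)), Mul(-3, Pow(-5, -1))), Add(2, Mul(6, -3))))), Rational(1, 2)), 353)) = Mul(-844, Add(Pow(Add(9, Add(Rational(1, 4), Mul(Rational(-1, 8), Add(Mul(3, Rational(-1, 4)), Mul(-3, Rational(-1, 5))), Add(2, -18)))), Rational(1, 2)), 353)) = Mul(-844, Add(Pow(Add(9, Add(Rational(1, 4), Mul(Rational(-1, 8), Add(Rational(-3, 4), Rational(3, 5)), -16))), Rational(1, 2)), 353)) = Mul(-844, Add(Pow(Add(9, Add(Rational(1, 4), Mul(Rational(-1, 8), Rational(-3, 20), -16))), Rational(1, 2)), 353)) = Mul(-844, Add(Pow(Add(9, Add(Rational(1, 4), Rational(-3, 10))), Rational(1, 2)), 353)) = Mul(-844, Add(Pow(Add(9, Rational(-1, 20)), Rational(1, 2)), 353)) = Mul(-844, Add(Pow(Rational(179, 20), Rational(1, 2)), 353)) = Mul(-844, Add(Mul(Rational(1, 10), Pow(895, Rational(1, 2))), 353)) = Mul(-844, Add(353, Mul(Rational(1, 10), Pow(895, Rational(1, 2))))) = Add(-297932, Mul(Rational(-422, 5), Pow(895, Rational(1, 2))))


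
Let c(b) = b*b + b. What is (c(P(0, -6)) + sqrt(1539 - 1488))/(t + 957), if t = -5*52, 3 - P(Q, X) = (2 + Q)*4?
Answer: 20/697 + sqrt(51)/697 ≈ 0.038940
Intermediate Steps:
P(Q, X) = -5 - 4*Q (P(Q, X) = 3 - (2 + Q)*4 = 3 - (8 + 4*Q) = 3 + (-8 - 4*Q) = -5 - 4*Q)
t = -260
c(b) = b + b**2 (c(b) = b**2 + b = b + b**2)
(c(P(0, -6)) + sqrt(1539 - 1488))/(t + 957) = ((-5 - 4*0)*(1 + (-5 - 4*0)) + sqrt(1539 - 1488))/(-260 + 957) = ((-5 + 0)*(1 + (-5 + 0)) + sqrt(51))/697 = (-5*(1 - 5) + sqrt(51))*(1/697) = (-5*(-4) + sqrt(51))*(1/697) = (20 + sqrt(51))*(1/697) = 20/697 + sqrt(51)/697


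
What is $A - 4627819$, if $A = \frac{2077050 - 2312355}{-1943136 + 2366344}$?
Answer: $- \frac{1958530258657}{423208} \approx -4.6278 \cdot 10^{6}$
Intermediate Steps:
$A = - \frac{235305}{423208} \approx -0.556$
$A - 4627819 = - \frac{235305}{423208} - 4627819 = - \frac{1958530258657}{423208}$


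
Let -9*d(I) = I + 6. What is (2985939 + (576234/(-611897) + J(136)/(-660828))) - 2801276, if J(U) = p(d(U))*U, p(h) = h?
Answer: 168006837896689367/909807009111 ≈ 1.8466e+5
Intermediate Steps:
d(I) = -2/3 - I/9 (d(I) = -(I + 6)/9 = -(6 + I)/9 = -2/3 - I/9)
J(U) = U*(-2/3 - U/9) (J(U) = (-2/3 - U/9)*U = U*(-2/3 - U/9))
(2985939 + (576234/(-611897) + J(136)/(-660828))) - 2801276 = (2985939 + (576234/(-611897) - 1/9*136*(6 + 136)/(-660828))) - 2801276 = (2985939 + (576234*(-1/611897) - 1/9*136*142*(-1/660828))) - 2801276 = (2985939 + (-576234/611897 - 19312/9*(-1/660828))) - 2801276 = (2985939 + (-576234/611897 + 4828/1486863)) - 2801276 = (2985939 - 853826775226/909807009111) - 2801276 = 2716627377151115003/909807009111 - 2801276 = 168006837896689367/909807009111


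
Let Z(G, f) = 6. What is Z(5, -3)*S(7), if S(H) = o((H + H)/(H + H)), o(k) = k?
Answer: 6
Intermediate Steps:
S(H) = 1 (S(H) = (H + H)/(H + H) = (2*H)/((2*H)) = (2*H)*(1/(2*H)) = 1)
Z(5, -3)*S(7) = 6*1 = 6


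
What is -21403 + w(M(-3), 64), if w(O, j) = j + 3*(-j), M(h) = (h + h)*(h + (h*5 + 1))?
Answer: -21531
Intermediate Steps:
M(h) = 2*h*(1 + 6*h) (M(h) = (2*h)*(h + (5*h + 1)) = (2*h)*(h + (1 + 5*h)) = (2*h)*(1 + 6*h) = 2*h*(1 + 6*h))
w(O, j) = -2*j (w(O, j) = j - 3*j = -2*j)
-21403 + w(M(-3), 64) = -21403 - 2*64 = -21403 - 128 = -21531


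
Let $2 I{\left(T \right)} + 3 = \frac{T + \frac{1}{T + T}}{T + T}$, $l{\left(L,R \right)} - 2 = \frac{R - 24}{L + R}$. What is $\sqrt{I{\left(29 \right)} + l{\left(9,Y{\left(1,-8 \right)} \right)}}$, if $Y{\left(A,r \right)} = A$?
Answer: $\frac{3 i \sqrt{57930}}{580} \approx 1.2449 i$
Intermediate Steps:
$l{\left(L,R \right)} = 2 + \frac{-24 + R}{L + R}$ ($l{\left(L,R \right)} = 2 + \frac{R - 24}{L + R} = 2 + \frac{-24 + R}{L + R}$)
$I{\left(T \right)} = - \frac{3}{2} + \frac{T + \frac{1}{2 T}}{4 T}$ ($I{\left(T \right)} = - \frac{3}{2} + \frac{\left(T + \frac{1}{T + T}\right) \frac{1}{T + T}}{2} = - \frac{3}{2} + \frac{\left(T + \frac{1}{2 T}\right) \frac{1}{2 T}}{2} = - \frac{3}{2} + \frac{\frac{1}{2} \frac{1}{T} \left(T + \frac{1}{2 T}\right)}{2} = - \frac{3}{2} + \frac{T + \frac{1}{2 T}}{4 T}$)
$\sqrt{I{\left(29 \right)} + l{\left(9,Y{\left(1,-8 \right)} \right)}} = \sqrt{\left(- \frac{5}{4} + \frac{1}{8 \cdot 841}\right) + \frac{-24 + 2 \cdot 9 + 3 \cdot 1}{9 + 1}} = \sqrt{\left(- \frac{5}{4} + \frac{1}{8} \cdot \frac{1}{841}\right) + \frac{-24 + 18 + 3}{10}} = \sqrt{\left(- \frac{5}{4} + \frac{1}{6728}\right) + \frac{1}{10} \left(-3\right)} = \sqrt{- \frac{8409}{6728} - \frac{3}{10}} = \sqrt{- \frac{52137}{33640}} = \frac{3 i \sqrt{57930}}{580}$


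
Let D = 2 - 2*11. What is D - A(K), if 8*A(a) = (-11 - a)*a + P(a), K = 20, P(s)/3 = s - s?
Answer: 115/2 ≈ 57.500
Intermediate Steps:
P(s) = 0 (P(s) = 3*(s - s) = 3*0 = 0)
A(a) = a*(-11 - a)/8 (A(a) = ((-11 - a)*a + 0)/8 = (a*(-11 - a) + 0)/8 = (a*(-11 - a))/8 = a*(-11 - a)/8)
D = -20 (D = 2 - 22 = -20)
D - A(K) = -20 - 20*(-11 - 1*20)/8 = -20 - 20*(-11 - 20)/8 = -20 - 20*(-31)/8 = -20 - 1*(-155/2) = -20 + 155/2 = 115/2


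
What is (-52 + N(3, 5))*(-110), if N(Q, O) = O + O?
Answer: 4620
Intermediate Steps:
N(Q, O) = 2*O
(-52 + N(3, 5))*(-110) = (-52 + 2*5)*(-110) = (-52 + 10)*(-110) = -42*(-110) = 4620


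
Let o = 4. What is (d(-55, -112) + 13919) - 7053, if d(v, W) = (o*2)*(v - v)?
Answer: 6866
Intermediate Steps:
d(v, W) = 0 (d(v, W) = (4*2)*(v - v) = 8*0 = 0)
(d(-55, -112) + 13919) - 7053 = (0 + 13919) - 7053 = 13919 - 7053 = 6866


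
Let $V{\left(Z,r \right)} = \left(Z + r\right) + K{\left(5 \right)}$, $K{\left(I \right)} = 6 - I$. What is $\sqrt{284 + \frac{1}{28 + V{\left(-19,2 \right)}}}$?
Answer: $\frac{\sqrt{10227}}{6} \approx 16.855$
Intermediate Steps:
$V{\left(Z,r \right)} = 1 + Z + r$ ($V{\left(Z,r \right)} = \left(Z + r\right) + \left(6 - 5\right) = \left(Z + r\right) + 1 = 1 + Z + r$)
$\sqrt{284 + \frac{1}{28 + V{\left(-19,2 \right)}}} = \sqrt{284 + \frac{1}{28 + \left(1 - 19 + 2\right)}} = \sqrt{284 + \frac{1}{28 - 16}} = \sqrt{284 + \frac{1}{12}} = \sqrt{\frac{3409}{12}} = \frac{\sqrt{10227}}{6}$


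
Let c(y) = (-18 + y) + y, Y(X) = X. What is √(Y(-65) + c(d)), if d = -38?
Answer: I*√159 ≈ 12.61*I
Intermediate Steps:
c(y) = -18 + 2*y
√(Y(-65) + c(d)) = √(-65 + (-18 + 2*(-38))) = √(-65 + (-18 - 76)) = √(-65 - 94) = √(-159) = I*√159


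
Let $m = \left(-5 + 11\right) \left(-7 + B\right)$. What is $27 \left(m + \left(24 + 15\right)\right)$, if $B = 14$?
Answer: $2187$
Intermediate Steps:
$m = 42$ ($m = \left(-5 + 11\right) \left(-7 + 14\right) = 6 \cdot 7 = 42$)
$27 \left(m + \left(24 + 15\right)\right) = 27 \left(42 + \left(24 + 15\right)\right) = 27 \left(42 + 39\right) = 27 \cdot 81 = 2187$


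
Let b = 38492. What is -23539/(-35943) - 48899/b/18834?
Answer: 1895892945115/2895241909256 ≈ 0.65483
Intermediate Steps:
-23539/(-35943) - 48899/b/18834 = -23539/(-35943) - 48899/38492/18834 = -23539*(-1/35943) - 48899*1/38492*(1/18834) = 23539/35943 - 48899/38492*1/18834 = 23539/35943 - 48899/724958328 = 1895892945115/2895241909256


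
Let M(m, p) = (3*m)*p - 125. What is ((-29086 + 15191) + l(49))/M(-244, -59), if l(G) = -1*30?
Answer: -13925/43063 ≈ -0.32336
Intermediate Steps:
l(G) = -30
M(m, p) = -125 + 3*m*p (M(m, p) = 3*m*p - 125 = -125 + 3*m*p)
((-29086 + 15191) + l(49))/M(-244, -59) = ((-29086 + 15191) - 30)/(-125 + 3*(-244)*(-59)) = (-13895 - 30)/(-125 + 43188) = -13925/43063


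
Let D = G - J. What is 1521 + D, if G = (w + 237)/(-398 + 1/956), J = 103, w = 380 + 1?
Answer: 179646586/126829 ≈ 1416.4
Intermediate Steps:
w = 381
G = -196936/126829 (G = (381 + 237)/(-398 + 1/956) = 618/(-398 + 1/956) = 618/(-380487/956) = 618*(-956/380487) = -196936/126829 ≈ -1.5528)
D = -13260323/126829 (D = -196936/126829 - 1*103 = -196936/126829 - 103 = -13260323/126829 ≈ -104.55)
1521 + D = 1521 - 13260323/126829 = 179646586/126829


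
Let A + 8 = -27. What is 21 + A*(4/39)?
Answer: 679/39 ≈ 17.410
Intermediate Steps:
A = -35 (A = -8 - 27 = -35)
21 + A*(4/39) = 21 - 140/39 = 679/39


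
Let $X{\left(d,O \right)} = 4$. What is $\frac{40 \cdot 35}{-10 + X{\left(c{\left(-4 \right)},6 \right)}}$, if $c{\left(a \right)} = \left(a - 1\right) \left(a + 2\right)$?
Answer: $- \frac{700}{3} \approx -233.33$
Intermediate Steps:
$c{\left(a \right)} = \left(-1 + a\right) \left(2 + a\right)$
$\frac{40 \cdot 35}{-10 + X{\left(c{\left(-4 \right)},6 \right)}} = \frac{40 \cdot 35}{-10 + 4} = \frac{1400}{-6} = 1400 \left(- \frac{1}{6}\right) = - \frac{700}{3}$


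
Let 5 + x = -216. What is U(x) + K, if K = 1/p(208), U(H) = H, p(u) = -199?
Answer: -43980/199 ≈ -221.01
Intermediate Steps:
x = -221 (x = -5 - 216 = -221)
K = -1/199 (K = 1/(-199) = -1/199 ≈ -0.0050251)
U(x) + K = -221 - 1/199 = -43980/199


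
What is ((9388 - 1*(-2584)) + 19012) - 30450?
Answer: 534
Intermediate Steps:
((9388 - 1*(-2584)) + 19012) - 30450 = ((9388 + 2584) + 19012) - 30450 = (11972 + 19012) - 30450 = 30984 - 30450 = 534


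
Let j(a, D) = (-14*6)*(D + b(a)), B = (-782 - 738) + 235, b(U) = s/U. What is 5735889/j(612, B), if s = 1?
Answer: 292530339/5504933 ≈ 53.140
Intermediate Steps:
b(U) = 1/U
B = -1285 (B = -1520 + 235 = -1285)
j(a, D) = -84*D - 84/a (j(a, D) = (-14*6)*(D + 1/a) = -84*(D + 1/a) = -84*D - 84/a)
5735889/j(612, B) = 5735889/(-84*(-1285) - 84/612) = 5735889/(107940 - 84*1/612) = 5735889/(107940 - 7/51) = 5735889/(5504933/51) = 5735889*(51/5504933) = 292530339/5504933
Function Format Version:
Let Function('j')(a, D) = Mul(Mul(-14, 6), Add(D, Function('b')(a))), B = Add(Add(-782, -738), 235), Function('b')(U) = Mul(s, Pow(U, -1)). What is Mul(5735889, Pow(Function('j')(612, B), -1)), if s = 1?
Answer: Rational(292530339, 5504933) ≈ 53.140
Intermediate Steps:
Function('b')(U) = Pow(U, -1) (Function('b')(U) = Mul(1, Pow(U, -1)) = Pow(U, -1))
B = -1285 (B = Add(-1520, 235) = -1285)
Function('j')(a, D) = Add(Mul(-84, D), Mul(-84, Pow(a, -1))) (Function('j')(a, D) = Mul(Mul(-14, 6), Add(D, Pow(a, -1))) = Mul(-84, Add(D, Pow(a, -1))) = Add(Mul(-84, D), Mul(-84, Pow(a, -1))))
Mul(5735889, Pow(Function('j')(612, B), -1)) = Mul(5735889, Pow(Add(Mul(-84, -1285), Mul(-84, Pow(612, -1))), -1)) = Mul(5735889, Pow(Add(107940, Mul(-84, Rational(1, 612))), -1)) = Mul(5735889, Pow(Add(107940, Rational(-7, 51)), -1)) = Mul(5735889, Pow(Rational(5504933, 51), -1)) = Mul(5735889, Rational(51, 5504933)) = Rational(292530339, 5504933)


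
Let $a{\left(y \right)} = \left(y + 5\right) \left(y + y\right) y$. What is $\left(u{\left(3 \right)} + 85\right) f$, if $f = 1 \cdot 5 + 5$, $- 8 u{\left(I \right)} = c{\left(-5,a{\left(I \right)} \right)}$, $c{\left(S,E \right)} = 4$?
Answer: $845$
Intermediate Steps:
$a{\left(y \right)} = 2 y^{2} \left(5 + y\right)$ ($a{\left(y \right)} = \left(5 + y\right) 2 y y = 2 y \left(5 + y\right) y = 2 y^{2} \left(5 + y\right)$)
$u{\left(I \right)} = - \frac{1}{2}$ ($u{\left(I \right)} = \left(- \frac{1}{8}\right) 4 = - \frac{1}{2}$)
$f = 10$ ($f = 5 + 5 = 10$)
$\left(u{\left(3 \right)} + 85\right) f = \left(- \frac{1}{2} + 85\right) 10 = \frac{169}{2} \cdot 10 = 845$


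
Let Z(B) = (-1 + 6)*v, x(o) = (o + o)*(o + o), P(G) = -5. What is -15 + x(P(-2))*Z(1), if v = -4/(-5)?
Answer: 385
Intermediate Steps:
v = ⅘ (v = -4*(-⅕) = ⅘ ≈ 0.80000)
x(o) = 4*o² (x(o) = (2*o)*(2*o) = 4*o²)
Z(B) = 4 (Z(B) = (-1 + 6)*(⅘) = 5*(⅘) = 4)
-15 + x(P(-2))*Z(1) = -15 + (4*(-5)²)*4 = -15 + (4*25)*4 = -15 + 100*4 = -15 + 400 = 385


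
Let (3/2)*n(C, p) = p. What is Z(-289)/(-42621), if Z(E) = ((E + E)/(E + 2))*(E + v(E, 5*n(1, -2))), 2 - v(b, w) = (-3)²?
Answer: 171088/12232227 ≈ 0.013987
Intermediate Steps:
n(C, p) = 2*p/3
v(b, w) = -7 (v(b, w) = 2 - 1*(-3)² = 2 - 1*9 = 2 - 9 = -7)
Z(E) = 2*E*(-7 + E)/(2 + E) (Z(E) = ((E + E)/(E + 2))*(E - 7) = ((2*E)/(2 + E))*(-7 + E) = (2*E/(2 + E))*(-7 + E) = 2*E*(-7 + E)/(2 + E))
Z(-289)/(-42621) = (2*(-289)*(-7 - 289)/(2 - 289))/(-42621) = (2*(-289)*(-296)/(-287))*(-1/42621) = (2*(-289)*(-1/287)*(-296))*(-1/42621) = -171088/287*(-1/42621) = 171088/12232227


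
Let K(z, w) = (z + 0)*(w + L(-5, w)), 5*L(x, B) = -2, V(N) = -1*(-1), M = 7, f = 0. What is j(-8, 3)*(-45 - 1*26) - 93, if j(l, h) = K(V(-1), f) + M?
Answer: -2808/5 ≈ -561.60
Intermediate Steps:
V(N) = 1
L(x, B) = -2/5 (L(x, B) = (1/5)*(-2) = -2/5)
K(z, w) = z*(-2/5 + w) (K(z, w) = (z + 0)*(w - 2/5) = z*(-2/5 + w))
j(l, h) = 33/5 (j(l, h) = (1/5)*1*(-2 + 5*0) + 7 = (1/5)*1*(-2 + 0) + 7 = (1/5)*1*(-2) + 7 = -2/5 + 7 = 33/5)
j(-8, 3)*(-45 - 1*26) - 93 = 33*(-45 - 1*26)/5 - 93 = 33*(-45 - 26)/5 - 93 = (33/5)*(-71) - 93 = -2343/5 - 93 = -2808/5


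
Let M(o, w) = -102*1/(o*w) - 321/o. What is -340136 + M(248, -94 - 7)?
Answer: -8519758847/25048 ≈ -3.4014e+5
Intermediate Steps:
M(o, w) = -321/o - 102/(o*w) (M(o, w) = -102/(o*w) - 321/o = -321/o - 102/(o*w))
-340136 + M(248, -94 - 7) = -340136 + 3*(-34 - 107*(-94 - 7))/(248*(-94 - 7)) = -340136 + 3*(1/248)*(-34 - 107*(-101))/(-101) = -340136 + 3*(1/248)*(-1/101)*(-34 + 10807) = -340136 + 3*(1/248)*(-1/101)*10773 = -340136 - 32319/25048 = -8519758847/25048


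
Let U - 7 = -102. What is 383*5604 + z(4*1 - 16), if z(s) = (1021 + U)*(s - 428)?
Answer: 1738892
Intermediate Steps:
U = -95 (U = 7 - 102 = -95)
z(s) = -396328 + 926*s (z(s) = (1021 - 95)*(s - 428) = 926*(-428 + s) = -396328 + 926*s)
383*5604 + z(4*1 - 16) = 383*5604 + (-396328 + 926*(4*1 - 16)) = 2146332 + (-396328 + 926*(4 - 16)) = 2146332 + (-396328 + 926*(-12)) = 2146332 + (-396328 - 11112) = 2146332 - 407440 = 1738892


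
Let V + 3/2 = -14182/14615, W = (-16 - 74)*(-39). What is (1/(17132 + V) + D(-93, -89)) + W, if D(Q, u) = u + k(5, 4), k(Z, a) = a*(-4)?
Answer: 1704870423385/500696151 ≈ 3405.0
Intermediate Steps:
k(Z, a) = -4*a
D(Q, u) = -16 + u (D(Q, u) = u - 4*4 = u - 16 = -16 + u)
W = 3510 (W = -90*(-39) = 3510)
V = -72209/29230 (V = -3/2 - 14182/14615 = -72209/29230 ≈ -2.4704)
(1/(17132 + V) + D(-93, -89)) + W = (1/(17132 - 72209/29230) + (-16 - 89)) + 3510 = (1/(500696151/29230) - 105) + 3510 = (29230/500696151 - 105) + 3510 = -52573066625/500696151 + 3510 = 1704870423385/500696151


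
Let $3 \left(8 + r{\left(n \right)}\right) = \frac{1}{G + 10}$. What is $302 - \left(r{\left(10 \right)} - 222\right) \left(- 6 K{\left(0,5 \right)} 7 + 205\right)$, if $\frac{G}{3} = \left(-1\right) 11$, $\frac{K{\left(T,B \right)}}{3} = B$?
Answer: $- \frac{6724337}{69} \approx -97454.0$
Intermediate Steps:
$K{\left(T,B \right)} = 3 B$
$G = -33$ ($G = 3 \left(\left(-1\right) 11\right) = 3 \left(-11\right) = -33$)
$r{\left(n \right)} = - \frac{553}{69}$ ($r{\left(n \right)} = -8 + \frac{1}{3 \left(-33 + 10\right)} = -8 + \frac{1}{3 \left(-23\right)} = -8 + \frac{1}{3} \left(- \frac{1}{23}\right) = -8 - \frac{1}{69} = - \frac{553}{69}$)
$302 - \left(r{\left(10 \right)} - 222\right) \left(- 6 K{\left(0,5 \right)} 7 + 205\right) = 302 - \left(- \frac{553}{69} - 222\right) \left(- 6 \cdot 3 \cdot 5 \cdot 7 + 205\right) = 302 - - \frac{15871 \left(\left(-6\right) 15 \cdot 7 + 205\right)}{69} = 302 - - \frac{15871 \left(\left(-90\right) 7 + 205\right)}{69} = 302 - - \frac{15871 \left(-630 + 205\right)}{69} = 302 - \left(- \frac{15871}{69}\right) \left(-425\right) = 302 - \frac{6745175}{69} = - \frac{6724337}{69}$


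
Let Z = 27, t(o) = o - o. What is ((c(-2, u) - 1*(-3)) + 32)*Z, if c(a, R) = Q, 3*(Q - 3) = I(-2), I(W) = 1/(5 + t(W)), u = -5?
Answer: 5139/5 ≈ 1027.8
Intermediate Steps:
t(o) = 0
I(W) = ⅕ (I(W) = 1/(5 + 0) = 1/5 = ⅕)
Q = 46/15 (Q = 3 + (⅓)*(⅕) = 3 + 1/15 = 46/15 ≈ 3.0667)
c(a, R) = 46/15
((c(-2, u) - 1*(-3)) + 32)*Z = ((46/15 - 1*(-3)) + 32)*27 = ((46/15 + 3) + 32)*27 = (91/15 + 32)*27 = (571/15)*27 = 5139/5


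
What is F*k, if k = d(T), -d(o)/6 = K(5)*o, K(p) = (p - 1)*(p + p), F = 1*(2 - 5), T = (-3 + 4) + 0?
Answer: 720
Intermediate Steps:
T = 1 (T = 1 + 0 = 1)
F = -3 (F = 1*(-3) = -3)
K(p) = 2*p*(-1 + p) (K(p) = (-1 + p)*(2*p) = 2*p*(-1 + p))
d(o) = -240*o (d(o) = -6*2*5*(-1 + 5)*o = -6*2*5*4*o = -240*o)
k = -240 (k = -240*1 = -240)
F*k = -3*(-240) = 720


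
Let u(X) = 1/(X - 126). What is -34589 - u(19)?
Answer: -3701022/107 ≈ -34589.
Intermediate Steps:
u(X) = 1/(-126 + X)
-34589 - u(19) = -34589 - 1/(-126 + 19) = -34589 - 1/(-107) = -34589 - 1*(-1/107) = -34589 + 1/107 = -3701022/107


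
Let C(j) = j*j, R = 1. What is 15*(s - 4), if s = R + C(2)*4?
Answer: 195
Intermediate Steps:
C(j) = j**2
s = 17 (s = 1 + 2**2*4 = 1 + 4*4 = 1 + 16 = 17)
15*(s - 4) = 15*(17 - 4) = 15*13 = 195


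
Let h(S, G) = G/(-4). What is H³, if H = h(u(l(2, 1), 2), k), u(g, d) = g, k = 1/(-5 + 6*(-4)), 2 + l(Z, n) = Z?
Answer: 1/1560896 ≈ 6.4066e-7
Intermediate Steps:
l(Z, n) = -2 + Z
k = -1/29 (k = 1/(-5 - 24) = 1/(-29) = -1/29 ≈ -0.034483)
h(S, G) = -G/4 (h(S, G) = G*(-¼) = -G/4)
H = 1/116 (H = -¼*(-1/29) = 1/116 ≈ 0.0086207)
H³ = (1/116)³ = 1/1560896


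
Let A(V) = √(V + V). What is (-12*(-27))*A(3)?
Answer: 324*√6 ≈ 793.63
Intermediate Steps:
A(V) = √2*√V (A(V) = √(2*V) = √2*√V)
(-12*(-27))*A(3) = (-12*(-27))*(√2*√3) = 324*√6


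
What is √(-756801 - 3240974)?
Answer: 5*I*√159911 ≈ 1999.4*I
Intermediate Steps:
√(-756801 - 3240974) = √(-3997775) = 5*I*√159911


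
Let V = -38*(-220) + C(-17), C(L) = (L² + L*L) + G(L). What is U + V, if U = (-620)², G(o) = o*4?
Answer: 393270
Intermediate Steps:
G(o) = 4*o
C(L) = 2*L² + 4*L (C(L) = (L² + L*L) + 4*L = (L² + L²) + 4*L = 2*L² + 4*L)
V = 8870 (V = -38*(-220) + 2*(-17)*(2 - 17) = 8360 + 2*(-17)*(-15) = 8360 + 510 = 8870)
U = 384400
U + V = 384400 + 8870 = 393270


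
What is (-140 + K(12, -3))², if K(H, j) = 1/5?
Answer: 488601/25 ≈ 19544.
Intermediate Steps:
K(H, j) = ⅕
(-140 + K(12, -3))² = (-140 + ⅕)² = (-699/5)² = 488601/25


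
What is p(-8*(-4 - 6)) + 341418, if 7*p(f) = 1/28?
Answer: 66917929/196 ≈ 3.4142e+5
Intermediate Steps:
p(f) = 1/196 (p(f) = (⅐)/28 = (⅐)*(1/28) = 1/196)
p(-8*(-4 - 6)) + 341418 = 1/196 + 341418 = 66917929/196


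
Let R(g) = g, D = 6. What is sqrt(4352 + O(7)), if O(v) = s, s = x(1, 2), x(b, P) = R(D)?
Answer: sqrt(4358) ≈ 66.015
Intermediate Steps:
x(b, P) = 6
s = 6
O(v) = 6
sqrt(4352 + O(7)) = sqrt(4352 + 6) = sqrt(4358)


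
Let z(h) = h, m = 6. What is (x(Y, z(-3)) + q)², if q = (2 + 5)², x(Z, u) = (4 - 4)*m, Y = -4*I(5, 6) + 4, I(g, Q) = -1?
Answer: 2401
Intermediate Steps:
Y = 8 (Y = -4*(-1) + 4 = 4 + 4 = 8)
x(Z, u) = 0 (x(Z, u) = (4 - 4)*6 = 0*6 = 0)
q = 49 (q = 7² = 49)
(x(Y, z(-3)) + q)² = (0 + 49)² = 49² = 2401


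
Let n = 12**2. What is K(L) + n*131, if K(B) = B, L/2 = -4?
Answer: 18856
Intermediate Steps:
L = -8 (L = 2*(-4) = -8)
n = 144
K(L) + n*131 = -8 + 144*131 = -8 + 18864 = 18856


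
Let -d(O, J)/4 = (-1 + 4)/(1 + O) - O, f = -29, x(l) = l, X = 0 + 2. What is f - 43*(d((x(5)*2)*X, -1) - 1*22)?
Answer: -17489/7 ≈ -2498.4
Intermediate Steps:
X = 2
d(O, J) = -12/(1 + O) + 4*O (d(O, J) = -4*((-1 + 4)/(1 + O) - O) = -4*(3/(1 + O) - O) = -4*(-O + 3/(1 + O)) = -12/(1 + O) + 4*O)
f - 43*(d((x(5)*2)*X, -1) - 1*22) = -29 - 43*(4*(-3 + (5*2)*2 + ((5*2)*2)²)/(1 + (5*2)*2) - 1*22) = -29 - 43*(4*(-3 + 10*2 + (10*2)²)/(1 + 10*2) - 22) = -29 - 43*(4*(-3 + 20 + 20²)/(1 + 20) - 22) = -29 - 43*(4*(-3 + 20 + 400)/21 - 22) = -29 - 43*(4*(1/21)*417 - 22) = -29 - 43*(556/7 - 22) = -29 - 43*402/7 = -29 - 17286/7 = -17489/7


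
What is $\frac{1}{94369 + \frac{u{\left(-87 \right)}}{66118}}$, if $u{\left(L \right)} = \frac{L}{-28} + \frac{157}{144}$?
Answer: $\frac{66646944}{6289405462567} \approx 1.0597 \cdot 10^{-5}$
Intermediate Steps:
$u{\left(L \right)} = \frac{157}{144} - \frac{L}{28}$ ($u{\left(L \right)} = L \left(- \frac{1}{28}\right) + 157 \cdot \frac{1}{144} = - \frac{L}{28} + \frac{157}{144} = \frac{157}{144} - \frac{L}{28}$)
$\frac{1}{94369 + \frac{u{\left(-87 \right)}}{66118}} = \frac{1}{94369 + \frac{\frac{157}{144} - - \frac{87}{28}}{66118}} = \frac{1}{94369 + \left(\frac{157}{144} + \frac{87}{28}\right) \frac{1}{66118}} = \frac{1}{94369 + \frac{4231}{1008} \cdot \frac{1}{66118}} = \frac{1}{94369 + \frac{4231}{66646944}} = \frac{1}{\frac{6289405462567}{66646944}} = \frac{66646944}{6289405462567}$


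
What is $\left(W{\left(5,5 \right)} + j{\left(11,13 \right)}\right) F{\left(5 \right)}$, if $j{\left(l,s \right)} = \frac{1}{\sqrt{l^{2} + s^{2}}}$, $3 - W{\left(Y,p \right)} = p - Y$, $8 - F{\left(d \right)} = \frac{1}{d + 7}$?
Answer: $\frac{95}{4} + \frac{19 \sqrt{290}}{696} \approx 24.215$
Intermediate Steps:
$F{\left(d \right)} = 8 - \frac{1}{7 + d}$ ($F{\left(d \right)} = 8 - \frac{1}{d + 7} = 8 - \frac{1}{7 + d}$)
$W{\left(Y,p \right)} = 3 + Y - p$ ($W{\left(Y,p \right)} = 3 - \left(p - Y\right) = 3 + \left(Y - p\right) = 3 + Y - p$)
$j{\left(l,s \right)} = \frac{1}{\sqrt{l^{2} + s^{2}}}$
$\left(W{\left(5,5 \right)} + j{\left(11,13 \right)}\right) F{\left(5 \right)} = \left(\left(3 + 5 - 5\right) + \frac{1}{\sqrt{11^{2} + 13^{2}}}\right) \frac{55 + 8 \cdot 5}{7 + 5} = \left(\left(3 + 5 - 5\right) + \frac{1}{\sqrt{121 + 169}}\right) \frac{55 + 40}{12} = \left(3 + \frac{1}{\sqrt{290}}\right) \frac{1}{12} \cdot 95 = \left(3 + \frac{\sqrt{290}}{290}\right) \frac{95}{12} = \frac{95}{4} + \frac{19 \sqrt{290}}{696}$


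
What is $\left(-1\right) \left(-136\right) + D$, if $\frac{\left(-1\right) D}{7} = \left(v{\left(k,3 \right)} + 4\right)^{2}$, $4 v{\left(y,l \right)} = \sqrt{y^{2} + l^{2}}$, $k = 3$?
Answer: $\frac{129}{8} - 42 \sqrt{2} \approx -43.272$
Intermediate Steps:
$v{\left(y,l \right)} = \frac{\sqrt{l^{2} + y^{2}}}{4}$ ($v{\left(y,l \right)} = \frac{\sqrt{y^{2} + l^{2}}}{4} = \frac{\sqrt{l^{2} + y^{2}}}{4}$)
$D = - 7 \left(4 + \frac{3 \sqrt{2}}{4}\right)^{2}$ ($D = - 7 \left(\frac{\sqrt{3^{2} + 3^{2}}}{4} + 4\right)^{2} = - 7 \left(\frac{\sqrt{9 + 9}}{4} + 4\right)^{2} = - 7 \left(\frac{\sqrt{18}}{4} + 4\right)^{2} = - 7 \left(\frac{3 \sqrt{2}}{4} + 4\right)^{2} = - 7 \left(4 + \frac{3 \sqrt{2}}{4}\right)^{2} \approx -179.27$)
$\left(-1\right) \left(-136\right) + D = \left(-1\right) \left(-136\right) - \left(\frac{959}{8} + 42 \sqrt{2}\right) = 136 - \left(\frac{959}{8} + 42 \sqrt{2}\right) = \frac{129}{8} - 42 \sqrt{2}$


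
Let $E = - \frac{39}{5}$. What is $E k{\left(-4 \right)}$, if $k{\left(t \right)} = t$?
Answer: $\frac{156}{5} \approx 31.2$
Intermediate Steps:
$E = - \frac{39}{5}$ ($E = \left(-39\right) \frac{1}{5} = - \frac{39}{5} \approx -7.8$)
$E k{\left(-4 \right)} = \left(- \frac{39}{5}\right) \left(-4\right) = \frac{156}{5}$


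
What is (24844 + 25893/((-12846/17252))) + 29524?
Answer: 41950882/2141 ≈ 19594.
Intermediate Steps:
(24844 + 25893/((-12846/17252))) + 29524 = (24844 + 25893/((-12846*1/17252))) + 29524 = (24844 + 25893/(-6423/8626)) + 29524 = (24844 + 25893*(-8626/6423)) + 29524 = (24844 - 74451006/2141) + 29524 = -21260002/2141 + 29524 = 41950882/2141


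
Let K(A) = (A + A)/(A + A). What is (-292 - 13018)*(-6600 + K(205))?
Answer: 87832690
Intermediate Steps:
K(A) = 1 (K(A) = (2*A)/((2*A)) = (2*A)*(1/(2*A)) = 1)
(-292 - 13018)*(-6600 + K(205)) = (-292 - 13018)*(-6600 + 1) = -13310*(-6599) = 87832690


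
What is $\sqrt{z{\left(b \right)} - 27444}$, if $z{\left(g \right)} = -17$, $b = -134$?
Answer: $i \sqrt{27461} \approx 165.71 i$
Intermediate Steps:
$\sqrt{z{\left(b \right)} - 27444} = \sqrt{-17 - 27444} = \sqrt{-27461} = i \sqrt{27461}$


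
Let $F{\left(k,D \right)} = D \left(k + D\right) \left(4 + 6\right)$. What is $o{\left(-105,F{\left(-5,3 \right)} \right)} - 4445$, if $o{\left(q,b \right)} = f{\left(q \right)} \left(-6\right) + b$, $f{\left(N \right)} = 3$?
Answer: $-4523$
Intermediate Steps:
$F{\left(k,D \right)} = 10 D \left(D + k\right)$ ($F{\left(k,D \right)} = D \left(D + k\right) 10 = 10 D \left(D + k\right)$)
$o{\left(q,b \right)} = -18 + b$ ($o{\left(q,b \right)} = 3 \left(-6\right) + b = -18 + b$)
$o{\left(-105,F{\left(-5,3 \right)} \right)} - 4445 = \left(-18 + 10 \cdot 3 \left(3 - 5\right)\right) - 4445 = \left(-18 + 10 \cdot 3 \left(-2\right)\right) - 4445 = \left(-18 - 60\right) - 4445 = -78 - 4445 = -4523$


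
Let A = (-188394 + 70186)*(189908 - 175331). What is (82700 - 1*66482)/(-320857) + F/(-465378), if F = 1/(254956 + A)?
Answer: -13003309641386355383/257257548502059734760 ≈ -0.050546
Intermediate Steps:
A = -1723118016 (A = -118208*14577 = -1723118016)
F = -1/1722863060 (F = 1/(254956 - 1723118016) = 1/(-1722863060) = -1/1722863060 ≈ -5.8043e-10)
(82700 - 1*66482)/(-320857) + F/(-465378) = (82700 - 1*66482)/(-320857) - 1/1722863060/(-465378) = (82700 - 66482)*(-1/320857) - 1/1722863060*(-1/465378) = 16218*(-1/320857) + 1/801782565136680 = -16218/320857 + 1/801782565136680 = -13003309641386355383/257257548502059734760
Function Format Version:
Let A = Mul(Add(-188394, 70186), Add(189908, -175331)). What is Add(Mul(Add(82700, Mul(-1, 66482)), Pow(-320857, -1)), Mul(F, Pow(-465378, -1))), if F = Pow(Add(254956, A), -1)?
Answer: Rational(-13003309641386355383, 257257548502059734760) ≈ -0.050546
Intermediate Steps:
A = -1723118016 (A = Mul(-118208, 14577) = -1723118016)
F = Rational(-1, 1722863060) (F = Pow(Add(254956, -1723118016), -1) = Pow(-1722863060, -1) = Rational(-1, 1722863060) ≈ -5.8043e-10)
Add(Mul(Add(82700, Mul(-1, 66482)), Pow(-320857, -1)), Mul(F, Pow(-465378, -1))) = Add(Mul(Add(82700, Mul(-1, 66482)), Pow(-320857, -1)), Mul(Rational(-1, 1722863060), Pow(-465378, -1))) = Add(Mul(Add(82700, -66482), Rational(-1, 320857)), Mul(Rational(-1, 1722863060), Rational(-1, 465378))) = Add(Mul(16218, Rational(-1, 320857)), Rational(1, 801782565136680)) = Add(Rational(-16218, 320857), Rational(1, 801782565136680)) = Rational(-13003309641386355383, 257257548502059734760)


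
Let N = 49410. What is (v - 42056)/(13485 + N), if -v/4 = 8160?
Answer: -74696/62895 ≈ -1.1876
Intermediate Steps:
v = -32640 (v = -4*8160 = -32640)
(v - 42056)/(13485 + N) = (-32640 - 42056)/(13485 + 49410) = -74696/62895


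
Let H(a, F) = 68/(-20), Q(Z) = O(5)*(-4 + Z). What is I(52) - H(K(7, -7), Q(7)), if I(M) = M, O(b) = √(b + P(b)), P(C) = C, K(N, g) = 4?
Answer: 277/5 ≈ 55.400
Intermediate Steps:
O(b) = √2*√b (O(b) = √(b + b) = √(2*b) = √2*√b)
Q(Z) = √10*(-4 + Z) (Q(Z) = (√2*√5)*(-4 + Z) = √10*(-4 + Z))
H(a, F) = -17/5 (H(a, F) = 68*(-1/20) = -17/5)
I(52) - H(K(7, -7), Q(7)) = 52 - 1*(-17/5) = 52 + 17/5 = 277/5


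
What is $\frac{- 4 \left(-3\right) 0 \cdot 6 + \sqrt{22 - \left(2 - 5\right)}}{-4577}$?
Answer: $- \frac{5}{4577} \approx -0.0010924$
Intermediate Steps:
$\frac{- 4 \left(-3\right) 0 \cdot 6 + \sqrt{22 - \left(2 - 5\right)}}{-4577} = \left(- 4 \cdot 0 \cdot 6 + \sqrt{22 - -3}\right) \left(- \frac{1}{4577}\right) = \left(\left(-4\right) 0 + \sqrt{22 + 3}\right) \left(- \frac{1}{4577}\right) = \left(0 + \sqrt{25}\right) \left(- \frac{1}{4577}\right) = \left(0 + 5\right) \left(- \frac{1}{4577}\right) = 5 \left(- \frac{1}{4577}\right) = - \frac{5}{4577}$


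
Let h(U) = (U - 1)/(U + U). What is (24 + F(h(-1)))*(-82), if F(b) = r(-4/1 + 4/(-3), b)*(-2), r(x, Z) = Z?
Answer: -1804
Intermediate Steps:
h(U) = (-1 + U)/(2*U) (h(U) = (-1 + U)/((2*U)) = (-1 + U)*(1/(2*U)) = (-1 + U)/(2*U))
F(b) = -2*b (F(b) = b*(-2) = -2*b)
(24 + F(h(-1)))*(-82) = (24 - (-1 - 1)/(-1))*(-82) = (24 - (-1)*(-2))*(-82) = (24 - 2*1)*(-82) = (24 - 2)*(-82) = 22*(-82) = -1804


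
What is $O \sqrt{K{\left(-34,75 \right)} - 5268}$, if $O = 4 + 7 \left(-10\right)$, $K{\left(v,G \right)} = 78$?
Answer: $- 66 i \sqrt{5190} \approx - 4754.8 i$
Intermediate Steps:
$O = -66$ ($O = 4 - 70 = -66$)
$O \sqrt{K{\left(-34,75 \right)} - 5268} = - 66 \sqrt{78 - 5268} = - 66 \sqrt{-5190} = - 66 i \sqrt{5190}$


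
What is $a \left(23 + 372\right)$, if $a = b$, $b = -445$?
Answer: $-175775$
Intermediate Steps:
$a = -445$
$a \left(23 + 372\right) = - 445 \left(23 + 372\right) = \left(-445\right) 395 = -175775$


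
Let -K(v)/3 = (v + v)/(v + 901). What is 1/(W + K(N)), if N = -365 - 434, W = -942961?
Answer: -1/942914 ≈ -1.0605e-6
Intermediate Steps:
N = -799
K(v) = -6*v/(901 + v) (K(v) = -3*(v + v)/(v + 901) = -3*2*v/(901 + v) = -6*v/(901 + v))
1/(W + K(N)) = 1/(-942961 - 6*(-799)/(901 - 799)) = 1/(-942961 - 6*(-799)/102) = 1/(-942961 - 6*(-799)*1/102) = 1/(-942961 + 47) = 1/(-942914) = -1/942914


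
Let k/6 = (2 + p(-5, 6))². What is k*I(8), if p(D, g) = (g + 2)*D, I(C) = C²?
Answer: 554496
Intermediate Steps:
p(D, g) = D*(2 + g) (p(D, g) = (2 + g)*D = D*(2 + g))
k = 8664 (k = 6*(2 - 5*(2 + 6))² = 6*(2 - 5*8)² = 6*(2 - 40)² = 6*(-38)² = 6*1444 = 8664)
k*I(8) = 8664*8² = 8664*64 = 554496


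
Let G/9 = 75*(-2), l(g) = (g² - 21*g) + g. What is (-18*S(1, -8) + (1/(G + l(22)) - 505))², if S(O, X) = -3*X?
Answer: 1497497980729/1705636 ≈ 8.7797e+5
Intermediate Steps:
l(g) = g² - 20*g
G = -1350 (G = 9*(75*(-2)) = 9*(-150) = -1350)
(-18*S(1, -8) + (1/(G + l(22)) - 505))² = (-(-54)*(-8) + (1/(-1350 + 22*(-20 + 22)) - 505))² = (-18*24 + (1/(-1350 + 22*2) - 505))² = (-432 + (1/(-1350 + 44) - 505))² = (-432 + (1/(-1306) - 505))² = (-432 + (-1/1306 - 505))² = (-432 - 659531/1306)² = (-1223723/1306)² = 1497497980729/1705636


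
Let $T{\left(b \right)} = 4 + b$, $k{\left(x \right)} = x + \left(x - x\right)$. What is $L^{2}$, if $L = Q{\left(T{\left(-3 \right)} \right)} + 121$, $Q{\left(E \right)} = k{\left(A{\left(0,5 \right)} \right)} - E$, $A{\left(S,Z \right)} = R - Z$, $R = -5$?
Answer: $12100$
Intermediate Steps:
$A{\left(S,Z \right)} = -5 - Z$
$k{\left(x \right)} = x$ ($k{\left(x \right)} = x + 0 = x$)
$Q{\left(E \right)} = -10 - E$ ($Q{\left(E \right)} = \left(-5 - 5\right) - E = -10 - E$)
$L = 110$ ($L = \left(-10 - \left(4 - 3\right)\right) + 121 = \left(-10 - 1\right) + 121 = -11 + 121 = 110$)
$L^{2} = 110^{2} = 12100$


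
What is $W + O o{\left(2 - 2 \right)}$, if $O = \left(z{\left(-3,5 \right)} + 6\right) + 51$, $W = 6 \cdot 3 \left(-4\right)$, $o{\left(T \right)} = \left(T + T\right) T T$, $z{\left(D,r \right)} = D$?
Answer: $-72$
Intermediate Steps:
$o{\left(T \right)} = 2 T^{3}$ ($o{\left(T \right)} = 2 T T T = 2 T^{2} T = 2 T^{3}$)
$W = -72$ ($W = 18 \left(-4\right) = -72$)
$O = 54$ ($O = \left(-3 + 6\right) + 51 = 3 + 51 = 54$)
$W + O o{\left(2 - 2 \right)} = -72 + 54 \cdot 2 \left(2 - 2\right)^{3} = -72 + 54 \cdot 2 \cdot 0^{3} = -72 + 54 \cdot 2 \cdot 0 = -72 + 54 \cdot 0 = -72 + 0 = -72$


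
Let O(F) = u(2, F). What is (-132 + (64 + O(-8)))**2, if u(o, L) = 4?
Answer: 4096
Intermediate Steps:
O(F) = 4
(-132 + (64 + O(-8)))**2 = (-132 + (64 + 4))**2 = (-132 + 68)**2 = (-64)**2 = 4096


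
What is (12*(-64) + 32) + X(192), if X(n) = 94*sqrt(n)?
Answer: -736 + 752*sqrt(3) ≈ 566.50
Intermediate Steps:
(12*(-64) + 32) + X(192) = (12*(-64) + 32) + 94*sqrt(192) = (-768 + 32) + 94*(8*sqrt(3)) = -736 + 752*sqrt(3)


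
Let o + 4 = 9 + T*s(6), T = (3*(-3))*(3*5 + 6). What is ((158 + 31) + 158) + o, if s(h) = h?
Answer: -782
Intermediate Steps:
T = -189 (T = -9*(15 + 6) = -9*21 = -189)
o = -1129 (o = -4 + (9 - 189*6) = -4 + (9 - 1134) = -4 - 1125 = -1129)
((158 + 31) + 158) + o = ((158 + 31) + 158) - 1129 = (189 + 158) - 1129 = 347 - 1129 = -782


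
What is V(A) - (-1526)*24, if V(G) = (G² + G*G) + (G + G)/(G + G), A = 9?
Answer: 36787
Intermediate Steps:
V(G) = 1 + 2*G² (V(G) = (G² + G²) + (2*G)/((2*G)) = 2*G² + (2*G)*(1/(2*G)) = 2*G² + 1 = 1 + 2*G²)
V(A) - (-1526)*24 = (1 + 2*9²) - (-1526)*24 = (1 + 2*81) - 1*(-36624) = (1 + 162) + 36624 = 163 + 36624 = 36787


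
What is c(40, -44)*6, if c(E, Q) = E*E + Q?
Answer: 9336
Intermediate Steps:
c(E, Q) = Q + E² (c(E, Q) = E² + Q = Q + E²)
c(40, -44)*6 = (-44 + 40²)*6 = (-44 + 1600)*6 = 1556*6 = 9336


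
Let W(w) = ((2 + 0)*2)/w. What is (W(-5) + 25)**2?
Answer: 14641/25 ≈ 585.64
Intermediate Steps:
W(w) = 4/w (W(w) = (2*2)/w = 4/w)
(W(-5) + 25)**2 = (4/(-5) + 25)**2 = (4*(-1/5) + 25)**2 = (-4/5 + 25)**2 = (121/5)**2 = 14641/25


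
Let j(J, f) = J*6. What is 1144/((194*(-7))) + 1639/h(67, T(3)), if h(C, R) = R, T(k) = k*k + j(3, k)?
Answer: 1097437/18333 ≈ 59.861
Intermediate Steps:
j(J, f) = 6*J
T(k) = 18 + k² (T(k) = k*k + 6*3 = k² + 18 = 18 + k²)
1144/((194*(-7))) + 1639/h(67, T(3)) = 1144/((194*(-7))) + 1639/(18 + 3²) = 1144/(-1358) + 1639/(18 + 9) = 1144*(-1/1358) + 1639/27 = -572/679 + 1639*(1/27) = -572/679 + 1639/27 = 1097437/18333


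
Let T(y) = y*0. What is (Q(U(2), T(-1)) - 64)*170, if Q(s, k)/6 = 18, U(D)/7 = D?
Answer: 7480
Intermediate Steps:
T(y) = 0
U(D) = 7*D
Q(s, k) = 108 (Q(s, k) = 6*18 = 108)
(Q(U(2), T(-1)) - 64)*170 = (108 - 64)*170 = 44*170 = 7480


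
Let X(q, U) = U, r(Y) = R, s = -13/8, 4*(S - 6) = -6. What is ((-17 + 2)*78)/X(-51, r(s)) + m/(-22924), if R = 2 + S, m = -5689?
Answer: -4120631/22924 ≈ -179.75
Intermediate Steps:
S = 9/2 (S = 6 + (1/4)*(-6) = 6 - 3/2 = 9/2 ≈ 4.5000)
s = -13/8 (s = -13*1/8 = -13/8 ≈ -1.6250)
R = 13/2 (R = 2 + 9/2 = 13/2 ≈ 6.5000)
r(Y) = 13/2
((-17 + 2)*78)/X(-51, r(s)) + m/(-22924) = ((-17 + 2)*78)/(13/2) - 5689/(-22924) = -15*78*(2/13) - 5689*(-1/22924) = -1170*2/13 + 5689/22924 = -180 + 5689/22924 = -4120631/22924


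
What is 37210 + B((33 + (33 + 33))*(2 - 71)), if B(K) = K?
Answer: 30379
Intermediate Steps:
37210 + B((33 + (33 + 33))*(2 - 71)) = 37210 + (33 + (33 + 33))*(2 - 71) = 37210 + (33 + 66)*(-69) = 37210 + 99*(-69) = 37210 - 6831 = 30379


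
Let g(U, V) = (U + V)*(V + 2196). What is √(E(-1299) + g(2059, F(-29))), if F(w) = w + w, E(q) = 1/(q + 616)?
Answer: √1995704316799/683 ≈ 2068.4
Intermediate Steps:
E(q) = 1/(616 + q)
F(w) = 2*w
g(U, V) = (2196 + V)*(U + V) (g(U, V) = (U + V)*(2196 + V) = (2196 + V)*(U + V))
√(E(-1299) + g(2059, F(-29))) = √(1/(616 - 1299) + ((2*(-29))² + 2196*2059 + 2196*(2*(-29)) + 2059*(2*(-29)))) = √(1/(-683) + ((-58)² + 4521564 + 2196*(-58) + 2059*(-58))) = √(-1/683 + (3364 + 4521564 - 127368 - 119422)) = √(-1/683 + 4278138) = √(2921968253/683) = √1995704316799/683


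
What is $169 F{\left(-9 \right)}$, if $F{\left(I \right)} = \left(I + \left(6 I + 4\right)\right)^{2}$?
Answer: $588289$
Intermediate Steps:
$F{\left(I \right)} = \left(4 + 7 I\right)^{2}$ ($F{\left(I \right)} = \left(I + \left(4 + 6 I\right)\right)^{2} = \left(4 + 7 I\right)^{2}$)
$169 F{\left(-9 \right)} = 169 \left(4 + 7 \left(-9\right)\right)^{2} = 169 \left(4 - 63\right)^{2} = 169 \left(-59\right)^{2} = 169 \cdot 3481 = 588289$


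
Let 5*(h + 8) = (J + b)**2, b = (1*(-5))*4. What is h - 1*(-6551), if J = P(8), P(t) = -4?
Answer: 33291/5 ≈ 6658.2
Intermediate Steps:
J = -4
b = -20 (b = -5*4 = -20)
h = 536/5 (h = -8 + (-4 - 20)**2/5 = -8 + (1/5)*(-24)**2 = -8 + (1/5)*576 = -8 + 576/5 = 536/5 ≈ 107.20)
h - 1*(-6551) = 536/5 - 1*(-6551) = 536/5 + 6551 = 33291/5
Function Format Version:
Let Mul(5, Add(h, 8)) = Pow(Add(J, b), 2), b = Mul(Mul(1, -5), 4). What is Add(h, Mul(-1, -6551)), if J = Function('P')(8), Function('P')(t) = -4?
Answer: Rational(33291, 5) ≈ 6658.2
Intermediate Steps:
J = -4
b = -20 (b = Mul(-5, 4) = -20)
h = Rational(536, 5) (h = Add(-8, Mul(Rational(1, 5), Pow(Add(-4, -20), 2))) = Add(-8, Mul(Rational(1, 5), Pow(-24, 2))) = Add(-8, Mul(Rational(1, 5), 576)) = Add(-8, Rational(576, 5)) = Rational(536, 5) ≈ 107.20)
Add(h, Mul(-1, -6551)) = Add(Rational(536, 5), Mul(-1, -6551)) = Add(Rational(536, 5), 6551) = Rational(33291, 5)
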